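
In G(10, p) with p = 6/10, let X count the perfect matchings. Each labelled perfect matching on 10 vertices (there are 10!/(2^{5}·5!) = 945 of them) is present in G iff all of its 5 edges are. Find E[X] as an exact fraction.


K_10 has 10!/(2^{5}·5!) = 945 labelled perfect matchings.
For each such perfect matching H, let X_H = 1 if all 5 edges of H are present in G. Then P[X_H = 1] = p^{5} = (3/5)^{5} = 243/3125.
Summing the indicators: E[X] = Σ_H E[X_H] = 945 · p^{5} = 945 · 243/3125 = 45927/625.
Numerically: E[X] ≈ 73.48.

E[X] = 945 · (3/5)^{5} = 45927/625 ≈ 73.48.


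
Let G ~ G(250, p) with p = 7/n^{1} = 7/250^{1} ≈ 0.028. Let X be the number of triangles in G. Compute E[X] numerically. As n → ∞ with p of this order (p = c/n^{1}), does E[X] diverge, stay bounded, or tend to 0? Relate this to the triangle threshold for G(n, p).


Number of potential triangles: C(250, 3) = 2573000.
Each occurs with probability p³ ≈ (0.028)³ ≈ 2.1952000e-05.
By linearity: E[X] = C(250, 3)·p³ ≈ 2573000 · 2.1952000e-05 ≈ 56.48250.
Here α = 1, so p = 7/n is exactly at the triangle threshold p ~ 1/n. Asymptotically E[X] → c³/6 = 7³/6 = 343/6 ≈ 57.16667, a bounded constant. In this regime the triangle count is asymptotically Poisson(c³/6).

E[X] ≈ 56.48250; in regime p = Θ(1/n^{1}) E[X] stays bounded (at the triangle threshold p ~ 1/n).


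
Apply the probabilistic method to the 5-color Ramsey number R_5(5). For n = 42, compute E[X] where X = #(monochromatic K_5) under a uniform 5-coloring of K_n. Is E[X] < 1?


E[X] = C(42, 5) · 5^{1 − 10} = 850668 · 5^{−9} = 850668/1953125.
As a reduced fraction: E[X] = 850668/1953125 ≈ 0.435542.
Is E[X] < 1? YES.
Since E[X] < 1, there exists a 5-coloring of K_{42} with no monochromatic K_5; hence R_5(5) > 42.

E[X] = 850668/1953125 ≈ 0.435542; E[X] < 1, so R_5(5) > 42.


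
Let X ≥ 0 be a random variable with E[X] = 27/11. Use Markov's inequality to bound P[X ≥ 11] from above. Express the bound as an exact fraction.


μ = E[X] = 27/11, a = 11.
Markov: P[X ≥ 11] ≤ μ/a = (27/11)/11 = 27/121.
Numerically: ≈ 0.2231.
(Since a = 11 > μ = 2.4545, the bound 27/121 is < 1 and informative.)

P[X ≥ 11] ≤ 27/121 ≈ 0.2231.


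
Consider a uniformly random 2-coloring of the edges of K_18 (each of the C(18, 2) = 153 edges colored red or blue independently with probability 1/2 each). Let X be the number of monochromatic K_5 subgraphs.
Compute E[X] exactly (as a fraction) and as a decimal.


Let X = Σ_S X_S over the C(18, 5) = 8568 subsets S of size 5, where X_S = 1 if the K_5 on S is monochromatic.
For a fixed S, the K_5 on S has C(5, 2) = 10 edges. P[all 10 edges red] = (1/2)^10, and likewise for blue, so P[monochromatic] = 2·(1/2)^10 = 2^{1 − 10} = 1/512.
By linearity of expectation: E[X] = C(18, 5) · 2^{1 − 10} = 8568 · 1/512 = 1071/64.
Numerically: E[X] ≈ 16.73438.

E[X] = C(18,5)·2^(1−C(5,2)) = 1071/64 ≈ 16.73438.


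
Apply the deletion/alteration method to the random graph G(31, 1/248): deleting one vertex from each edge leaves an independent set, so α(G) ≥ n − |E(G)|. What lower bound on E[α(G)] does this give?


E[|E(G)|] = C(31, 2)·p = 465 · (1/248) = 15/8.
E[α(G)] ≥ n − E[|E(G)|] = 31 − 15/8 = 233/8.
Numerically: ≈ 29.1250.
(This is only a lower bound; the true E[α(G)] may be larger.)

E[α(G)] ≥ 233/8 ≈ 29.1250.


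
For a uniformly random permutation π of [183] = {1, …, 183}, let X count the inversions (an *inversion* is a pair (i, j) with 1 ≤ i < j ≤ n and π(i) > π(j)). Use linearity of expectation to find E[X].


Write X = Σ X_I over the C(183, 2) = 16653 pairs i < j, with X_I the indicator of one inversion.
There are 16653 indicators.
For each fixed pair i < j, the values π(i) and π(j) are two distinct elements of {1, …, 183} in uniformly random order; by symmetry P[π(i) > π(j)] = 1/2.
By linearity: E[X] = 16653 · (1/2) = C(183, 2) · (1/2) = 16653/2 = 16653/2 ≈ 8326.50000.

E[X] = 16653/2 = 8326.50000.


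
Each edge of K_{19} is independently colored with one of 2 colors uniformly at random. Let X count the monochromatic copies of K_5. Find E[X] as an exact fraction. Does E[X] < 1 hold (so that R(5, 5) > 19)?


E[X] = C(19, 5) · 2^{1 − 10} = 11628 · 2^{−9} = 11628/512.
As a reduced fraction: E[X] = 2907/128 ≈ 22.7109375.
Is E[X] < 1? NO.
Since E[X] ≥ 1, the first-moment bound is inconclusive at n = 19; it does NOT by itself certify R(5, 5) > 19.

E[X] = 2907/128 ≈ 22.7109375; E[X] ≥ 1; first-moment method inconclusive here.


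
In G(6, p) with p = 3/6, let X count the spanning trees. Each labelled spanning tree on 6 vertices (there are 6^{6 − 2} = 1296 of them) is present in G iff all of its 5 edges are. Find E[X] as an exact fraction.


K_6 has 6^{6 − 2} = 1296 labelled spanning trees.
For each such spanning tree H, let X_H = 1 if all 5 edges of H are present in G. Then P[X_H = 1] = p^{5} = (1/2)^{5} = 1/32.
By linearity of expectation: E[X] = Σ_H E[X_H] = 1296 · p^{5} = 1296 · 1/32 = 81/2.
Numerically: E[X] ≈ 40.5.

E[X] = 1296 · (1/2)^{5} = 81/2 ≈ 40.5.


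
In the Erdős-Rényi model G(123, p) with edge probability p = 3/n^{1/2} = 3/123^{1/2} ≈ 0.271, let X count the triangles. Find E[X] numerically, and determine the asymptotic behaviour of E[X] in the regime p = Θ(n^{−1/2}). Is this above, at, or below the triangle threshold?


Number of potential triangles: C(123, 3) = 302621.
Each occurs with probability p³ ≈ (0.271)³ ≈ 1.97927e-02.
By linearity: E[X] = C(123, 3)·p³ ≈ 302621 · 1.97927e-02 ≈ 5989.701.
Since α = 1/2 < 1, p = c/n^{1/2} ≫ 1/n is above the triangle threshold p ~ 1/n. Asymptotically E[X] ~ (c³/6)·n^{3(1−α)} = (3³/6)·n^{1.5} → ∞; triangles are abundant w.h.p.

E[X] ≈ 5989.701; in regime p = Θ(1/n^{1/2}) E[X] diverges (above the triangle threshold p ~ 1/n).


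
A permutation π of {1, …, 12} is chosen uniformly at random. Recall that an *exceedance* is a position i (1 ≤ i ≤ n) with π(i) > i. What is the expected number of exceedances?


Write X = Σ_{i=1}^{12} X_i, where X_i = 1_{π(i) > i}.
For each fixed i, π(i) is uniform over {1, …, 12} (marginal of a uniform permutation), so P[π(i) > i] = (n − i)/n. Summing: Σ_{i=1}^{12} (n − i)/n = (0 + 1 + … + 11)/12 = 12(12 − 1)/(2·12) = (12 − 1)/2.
Hence E[X] = Σ_{i=1}^{12} (12 − i)/12 = 11/2 ≈ 5.500000.

E[X] = 11/2 = 5.500000.


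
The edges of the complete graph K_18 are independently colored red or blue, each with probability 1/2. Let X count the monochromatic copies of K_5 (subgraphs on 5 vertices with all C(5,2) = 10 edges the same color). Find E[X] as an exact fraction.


Let X = Σ_S X_S over the C(18, 5) = 8568 subsets S of size 5, where X_S = 1 if the K_5 on S is monochromatic.
For a fixed S, the K_5 on S has C(5, 2) = 10 edges. P[all 10 edges red] = (1/2)^10, and likewise for blue, so P[monochromatic] = 2·(1/2)^10 = 2^{1 − 10} = 1/512.
Summing: E[X] = C(18, 5) · 2^{1 − 10} = 8568 · 1/512 = 1071/64.
Numerically: E[X] ≈ 16.73438.

E[X] = C(18,5)·2^(1−C(5,2)) = 1071/64 ≈ 16.73438.


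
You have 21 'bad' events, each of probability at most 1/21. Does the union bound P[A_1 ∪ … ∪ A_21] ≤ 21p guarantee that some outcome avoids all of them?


Union bound: P[∪_{i=1}^{21} A_i] ≤ Σ_i P[A_i] ≤ 21·p = 21·(1/21) = 1.
Numerically: 1 ≈ 1.000.
Is 1 < 1? NO.
Since the bound 1 is ≥ 1, the union bound is uninformative here; it does NOT by itself certify existence.

21·p = 1 ≈ 1.000; existence NOT certified by the union bound.


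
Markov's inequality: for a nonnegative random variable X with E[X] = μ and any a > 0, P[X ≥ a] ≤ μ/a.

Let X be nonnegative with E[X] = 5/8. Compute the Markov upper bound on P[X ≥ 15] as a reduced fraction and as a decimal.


μ = E[X] = 5/8, a = 15.
Markov: P[X ≥ 15] ≤ μ/a = (5/8)/15 = 1/24.
Numerically: ≈ 0.0417.
(Since a = 15 > μ = 0.6250, the bound 1/24 is < 1 and informative.)

P[X ≥ 15] ≤ 1/24 ≈ 0.0417.


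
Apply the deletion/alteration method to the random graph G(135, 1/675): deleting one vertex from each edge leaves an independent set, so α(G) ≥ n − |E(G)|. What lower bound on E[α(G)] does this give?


E[|E(G)|] = C(135, 2)·p = 9045 · (1/675) = 67/5.
E[α(G)] ≥ n − E[|E(G)|] = 135 − 67/5 = 608/5.
Numerically: ≈ 121.6000.
(This is only a lower bound; the true E[α(G)] may be larger.)

E[α(G)] ≥ 608/5 ≈ 121.6000.


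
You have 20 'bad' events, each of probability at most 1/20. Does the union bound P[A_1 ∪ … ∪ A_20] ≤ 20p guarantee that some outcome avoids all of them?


Union bound: P[∪_{i=1}^{20} A_i] ≤ Σ_i P[A_i] ≤ 20·p = 20·(1/20) = 1.
Numerically: 1 ≈ 1.0000.
Is 1 < 1? NO.
Since the bound 1 is ≥ 1, the union bound is uninformative here; it does NOT by itself certify existence.

20·p = 1 ≈ 1.0000; existence NOT certified by the union bound.


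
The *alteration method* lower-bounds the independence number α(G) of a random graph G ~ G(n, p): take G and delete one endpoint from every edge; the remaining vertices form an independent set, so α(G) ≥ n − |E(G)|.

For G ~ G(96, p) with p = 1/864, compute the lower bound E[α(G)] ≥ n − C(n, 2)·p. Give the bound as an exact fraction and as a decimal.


E[|E(G)|] = C(96, 2)·p = 4560 · (1/864) = 95/18.
E[α(G)] ≥ n − E[|E(G)|] = 96 − 95/18 = 1633/18.
Numerically: ≈ 90.722.
(This is only a lower bound; the true E[α(G)] may be larger.)

E[α(G)] ≥ 1633/18 ≈ 90.722.


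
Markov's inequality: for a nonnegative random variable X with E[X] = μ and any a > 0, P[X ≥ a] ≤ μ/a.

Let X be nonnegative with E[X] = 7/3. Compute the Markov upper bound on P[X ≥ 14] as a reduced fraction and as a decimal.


μ = E[X] = 7/3, a = 14.
Markov: P[X ≥ 14] ≤ μ/a = (7/3)/14 = 1/6.
Numerically: ≈ 0.167.
(Since a = 14 > μ = 2.333, the bound 1/6 is < 1 and informative.)

P[X ≥ 14] ≤ 1/6 ≈ 0.167.


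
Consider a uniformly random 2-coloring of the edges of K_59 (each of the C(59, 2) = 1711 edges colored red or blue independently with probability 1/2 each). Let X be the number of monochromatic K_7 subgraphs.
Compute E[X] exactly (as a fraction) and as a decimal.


Let X = Σ_S X_S over the C(59, 7) = 341149446 subsets S of size 7, where X_S = 1 if the K_7 on S is monochromatic.
For a fixed S, the K_7 on S has C(7, 2) = 21 edges. P[all 21 edges red] = (1/2)^21, and likewise for blue, so P[monochromatic] = 2·(1/2)^21 = 2^{1 − 21} = 1/1048576.
Summing: E[X] = C(59, 7) · 2^{1 − 21} = 341149446 · 1/1048576 = 170574723/524288.
Numerically: E[X] ≈ 325.34546.

E[X] = C(59,7)·2^(1−C(7,2)) = 170574723/524288 ≈ 325.34546.


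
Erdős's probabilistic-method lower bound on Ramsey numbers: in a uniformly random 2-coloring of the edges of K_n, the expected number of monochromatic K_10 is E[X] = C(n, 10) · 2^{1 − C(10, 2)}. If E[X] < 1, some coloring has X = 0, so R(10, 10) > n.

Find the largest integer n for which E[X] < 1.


We need C(n, 10) · 2^{1 − 45} < 1, i.e. C(n, 10) < 2^{45 − 1} = 17592186044416.
Check values of n near the boundary:
  n = 94: C(94, 10) = 9041256841903; 9041256841903 < 17592186044416? YES
  n = 95: C(95, 10) = 10104934117421; 10104934117421 < 17592186044416? YES
  n = 96: C(96, 10) = 11279926456656; 11279926456656 < 17592186044416? YES
  n = 97: C(97, 10) = 12576469727536; 12576469727536 < 17592186044416? YES
  n = 98: C(98, 10) = 14005614014756; 14005614014756 < 17592186044416? YES
  n = 99: C(99, 10) = 15579278510796; 15579278510796 < 17592186044416? YES
  n = 100: C(100, 10) = 17310309456440; 17310309456440 < 17592186044416? YES
  n = 101: C(101, 10) = 19212541264840; 19212541264840 < 17592186044416? NO
The largest n with C(n, 10) < 17592186044416 is n = 100 (where E[X] = 2163788682055/2199023255552 ≈ 0.984). Hence R(10, 10) > 100, i.e. R(10, 10) ≥ 101.

Largest n = 100; hence R(10, 10) > 100.


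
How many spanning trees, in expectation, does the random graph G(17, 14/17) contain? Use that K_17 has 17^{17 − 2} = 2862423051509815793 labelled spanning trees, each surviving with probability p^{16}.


K_17 has 17^{17 − 2} = 2862423051509815793 labelled spanning trees.
For each such spanning tree H, let X_H = 1 if all 16 edges of H are present in G. Then P[X_H = 1] = p^{16} = (14/17)^{16} = 2177953337809371136/48661191875666868481.
Summing the indicators: E[X] = Σ_H E[X_H] = 2862423051509815793 · p^{16} = 2862423051509815793 · 2177953337809371136/48661191875666868481 = 2177953337809371136/17.
Numerically: E[X] ≈ 1.281e+17.

E[X] = 2862423051509815793 · (14/17)^{16} = 2177953337809371136/17 ≈ 1.281e+17.


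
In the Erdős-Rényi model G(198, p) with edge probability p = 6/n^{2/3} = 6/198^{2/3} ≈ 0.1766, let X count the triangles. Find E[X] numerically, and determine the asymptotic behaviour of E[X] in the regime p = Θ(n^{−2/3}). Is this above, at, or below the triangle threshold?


Number of potential triangles: C(198, 3) = 1274196.
Each occurs with probability p³ ≈ (0.1766)³ ≈ 5.509642e-03.
By linearity: E[X] = C(198, 3)·p³ ≈ 1274196 · 5.509642e-03 ≈ 7020.3636.
Since α = 2/3 < 1, p = c/n^{2/3} ≫ 1/n is above the triangle threshold p ~ 1/n. Asymptotically E[X] ~ (c³/6)·n^{3(1−α)} = (6³/6)·n^{1} → ∞; triangles are abundant w.h.p.

E[X] ≈ 7020.3636; in regime p = Θ(1/n^{2/3}) E[X] diverges (above the triangle threshold p ~ 1/n).


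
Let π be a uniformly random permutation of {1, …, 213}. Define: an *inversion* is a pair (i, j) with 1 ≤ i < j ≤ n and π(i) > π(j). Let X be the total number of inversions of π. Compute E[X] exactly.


Write X = Σ X_I over the C(213, 2) = 22578 pairs i < j, with X_I the indicator of one inversion.
There are 22578 indicators.
For each fixed pair i < j, the values π(i) and π(j) are two distinct elements of {1, …, 213} in uniformly random order; by symmetry P[π(i) > π(j)] = 1/2.
By linearity: E[X] = 22578 · (1/2) = C(213, 2) · (1/2) = 22578/2 = 11289 ≈ 11289.000000.

E[X] = 11289 = 11289.000000.


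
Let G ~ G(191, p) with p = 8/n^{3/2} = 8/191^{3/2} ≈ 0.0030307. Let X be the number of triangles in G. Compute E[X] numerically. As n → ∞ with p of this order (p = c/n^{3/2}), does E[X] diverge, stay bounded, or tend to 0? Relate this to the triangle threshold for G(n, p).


Number of potential triangles: C(191, 3) = 1143135.
Each occurs with probability p³ ≈ (0.0030307)³ ≈ 2.7836832e-08.
By linearity: E[X] = C(191, 3)·p³ ≈ 1143135 · 2.7836832e-08 ≈ 0.03182.
Since α = 3/2 > 1, p = c/n^{3/2} = o(1/n) is below the triangle threshold p ~ 1/n. Asymptotically E[X] ~ (c³/6)·n^{3(1−α)} = (8³/6)·n^{-1.5} → 0, so by Markov's inequality G has no triangles w.h.p.

E[X] ≈ 0.03182; in regime p = Θ(1/n^{3/2}) E[X] tends to 0 (below the triangle threshold p ~ 1/n).


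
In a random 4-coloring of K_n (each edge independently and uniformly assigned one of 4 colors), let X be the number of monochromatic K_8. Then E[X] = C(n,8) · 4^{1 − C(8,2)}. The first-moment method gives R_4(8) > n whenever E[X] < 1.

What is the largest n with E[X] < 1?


We need C(n, 8) · 4^{1 − 28} < 1, i.e. C(n, 8) < 4^{28 − 1} = 18014398509481984.
Check values of n near the boundary:
  n = 403: C(403, 8) = 16090020602228430; 16090020602228430 < 18014398509481984? YES
  n = 404: C(404, 8) = 16415071523485570; 16415071523485570 < 18014398509481984? YES
  n = 405: C(405, 8) = 16745853821188050; 16745853821188050 < 18014398509481984? YES
  n = 406: C(406, 8) = 17082453897995850; 17082453897995850 < 18014398509481984? YES
  n = 407: C(407, 8) = 17424959239309050; 17424959239309050 < 18014398509481984? YES
  n = 408: C(408, 8) = 17773458424095231; 17773458424095231 < 18014398509481984? YES
  n = 409: C(409, 8) = 18128041135797879; 18128041135797879 < 18014398509481984? NO
The largest n with C(n, 8) < 18014398509481984 is n = 408 (where E[X] = 17773458424095231/18014398509481984 ≈ 0.987). Hence R_4(8) > 408, i.e. R_4(8) ≥ 409.

Largest n = 408; hence R_4(8) > 408.


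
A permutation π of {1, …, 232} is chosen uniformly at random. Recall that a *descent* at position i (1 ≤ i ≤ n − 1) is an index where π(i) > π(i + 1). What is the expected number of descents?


Write X = Σ X_I over i = 1, …, 231, with X_I the indicator of one descent.
There are 231 indicators.
For each fixed i, the pair (π(i), π(i+1)) is a uniformly random ordered pair of distinct values from {1, …, 232}; by symmetry P[π(i) > π(i+1)] = 1/2.
By linearity: E[X] = 231 · (1/2) = (232 − 1) · (1/2) = 231/2 ≈ 115.500.

E[X] = 231/2 = 115.500.


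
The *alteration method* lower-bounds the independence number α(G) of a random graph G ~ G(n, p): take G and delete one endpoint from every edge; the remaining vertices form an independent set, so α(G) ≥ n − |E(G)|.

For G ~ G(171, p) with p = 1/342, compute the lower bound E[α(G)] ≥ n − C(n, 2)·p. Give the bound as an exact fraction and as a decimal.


E[|E(G)|] = C(171, 2)·p = 14535 · (1/342) = 85/2.
E[α(G)] ≥ n − E[|E(G)|] = 171 − 85/2 = 257/2.
Numerically: ≈ 128.50000.
(This is only a lower bound; the true E[α(G)] may be larger.)

E[α(G)] ≥ 257/2 ≈ 128.50000.


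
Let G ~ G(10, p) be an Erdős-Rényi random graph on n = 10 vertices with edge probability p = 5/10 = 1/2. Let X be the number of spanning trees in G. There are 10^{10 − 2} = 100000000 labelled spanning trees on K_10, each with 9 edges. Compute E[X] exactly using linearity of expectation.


K_10 has 10^{10 − 2} = 100000000 labelled spanning trees.
For each such spanning tree H, let X_H = 1 if all 9 edges of H are present in G. Then P[X_H = 1] = p^{9} = (1/2)^{9} = 1/512.
Summing the indicators: E[X] = Σ_H E[X_H] = 100000000 · p^{9} = 100000000 · 1/512 = 390625/2.
Numerically: E[X] ≈ 1.953e+05.

E[X] = 100000000 · (1/2)^{9} = 390625/2 ≈ 1.953e+05.


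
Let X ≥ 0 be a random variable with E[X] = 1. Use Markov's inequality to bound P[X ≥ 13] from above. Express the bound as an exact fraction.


μ = E[X] = 1, a = 13.
Markov: P[X ≥ 13] ≤ μ/a = (1)/13 = 1/13.
Numerically: ≈ 0.07692.
(Since a = 13 > μ = 1.00000, the bound 1/13 is < 1 and informative.)

P[X ≥ 13] ≤ 1/13 ≈ 0.07692.


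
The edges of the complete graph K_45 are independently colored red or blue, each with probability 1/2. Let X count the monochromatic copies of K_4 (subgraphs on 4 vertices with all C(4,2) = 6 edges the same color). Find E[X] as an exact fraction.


Let X = Σ_S X_S over the C(45, 4) = 148995 subsets S of size 4, where X_S = 1 if the K_4 on S is monochromatic.
For a fixed S, the K_4 on S has C(4, 2) = 6 edges. P[all 6 edges red] = (1/2)^6, and likewise for blue, so P[monochromatic] = 2·(1/2)^6 = 2^{1 − 6} = 1/32.
By linearity: E[X] = C(45, 4) · 2^{1 − 6} = 148995 · 1/32 = 148995/32.
Numerically: E[X] ≈ 4656.094.

E[X] = C(45,4)·2^(1−C(4,2)) = 148995/32 ≈ 4656.094.


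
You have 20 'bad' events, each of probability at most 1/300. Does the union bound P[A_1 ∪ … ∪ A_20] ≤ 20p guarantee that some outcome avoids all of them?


Union bound: P[∪_{i=1}^{20} A_i] ≤ Σ_i P[A_i] ≤ 20·p = 20·(1/300) = 1/15.
Numerically: 1/15 ≈ 0.066667.
Is 1/15 < 1? YES.
Since P[∪ A_i] ≤ 1/15 < 1, the complement has P[∩ A_i^c] ≥ 1 − 1/15 = 14/15 > 0, so some outcome avoids every A_i.

20·p = 1/15 ≈ 0.066667; existence CERTIFIED by the union bound.


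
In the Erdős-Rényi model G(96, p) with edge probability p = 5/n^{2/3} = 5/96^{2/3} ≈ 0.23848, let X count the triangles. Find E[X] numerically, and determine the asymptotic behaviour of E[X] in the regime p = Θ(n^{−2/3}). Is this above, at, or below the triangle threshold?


Number of potential triangles: C(96, 3) = 142880.
Each occurs with probability p³ ≈ (0.23848)³ ≈ 1.3563368e-02.
By linearity: E[X] = C(96, 3)·p³ ≈ 142880 · 1.3563368e-02 ≈ 1937.93403.
Since α = 2/3 < 1, p = c/n^{2/3} ≫ 1/n is above the triangle threshold p ~ 1/n. Asymptotically E[X] ~ (c³/6)·n^{3(1−α)} = (5³/6)·n^{1} → ∞; triangles are abundant w.h.p.

E[X] ≈ 1937.93403; in regime p = Θ(1/n^{2/3}) E[X] diverges (above the triangle threshold p ~ 1/n).


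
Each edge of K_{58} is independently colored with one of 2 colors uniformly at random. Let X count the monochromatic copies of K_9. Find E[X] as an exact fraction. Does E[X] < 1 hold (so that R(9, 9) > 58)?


E[X] = C(58, 9) · 2^{1 − 36} = 10648873950 · 2^{−35} = 10648873950/34359738368.
As a reduced fraction: E[X] = 5324436975/17179869184 ≈ 0.3099230.
Is E[X] < 1? YES.
Since E[X] < 1, there exists a 2-coloring of K_{58} with no monochromatic K_9; hence R(9, 9) > 58.

E[X] = 5324436975/17179869184 ≈ 0.3099230; E[X] < 1, so R(9, 9) > 58.


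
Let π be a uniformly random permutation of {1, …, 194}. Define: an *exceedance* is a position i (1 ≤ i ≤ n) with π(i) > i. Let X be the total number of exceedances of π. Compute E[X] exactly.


Write X = Σ_{i=1}^{194} X_i, where X_i = 1_{π(i) > i}.
For each fixed i, π(i) is uniform over {1, …, 194} (marginal of a uniform permutation), so P[π(i) > i] = (n − i)/n. Summing: Σ_{i=1}^{194} (n − i)/n = (0 + 1 + … + 193)/194 = 194(194 − 1)/(2·194) = (194 − 1)/2.
Hence E[X] = Σ_{i=1}^{194} (194 − i)/194 = 193/2 ≈ 96.5000.

E[X] = 193/2 = 96.5000.


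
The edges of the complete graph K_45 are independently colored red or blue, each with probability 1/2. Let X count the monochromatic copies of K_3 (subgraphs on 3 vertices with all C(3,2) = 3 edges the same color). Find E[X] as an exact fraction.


Let X = Σ_S X_S over the C(45, 3) = 14190 subsets S of size 3, where X_S = 1 if the K_3 on S is monochromatic.
For a fixed S, the K_3 on S has C(3, 2) = 3 edges. P[all 3 edges red] = (1/2)^3, and likewise for blue, so P[monochromatic] = 2·(1/2)^3 = 2^{1 − 3} = 1/4.
By linearity of expectation: E[X] = C(45, 3) · 2^{1 − 3} = 14190 · 1/4 = 7095/2.
Numerically: E[X] ≈ 3547.500.

E[X] = C(45,3)·2^(1−C(3,2)) = 7095/2 ≈ 3547.500.


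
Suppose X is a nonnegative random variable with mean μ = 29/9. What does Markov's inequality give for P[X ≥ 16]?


μ = E[X] = 29/9, a = 16.
Markov: P[X ≥ 16] ≤ μ/a = (29/9)/16 = 29/144.
Numerically: ≈ 0.2014.
(Since a = 16 > μ = 3.2222, the bound 29/144 is < 1 and informative.)

P[X ≥ 16] ≤ 29/144 ≈ 0.2014.


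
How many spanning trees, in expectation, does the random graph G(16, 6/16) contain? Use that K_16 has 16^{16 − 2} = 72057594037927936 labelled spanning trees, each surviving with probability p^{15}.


K_16 has 16^{16 − 2} = 72057594037927936 labelled spanning trees.
For each such spanning tree H, let X_H = 1 if all 15 edges of H are present in G. Then P[X_H = 1] = p^{15} = (3/8)^{15} = 14348907/35184372088832.
By linearity of expectation: E[X] = Σ_H E[X_H] = 72057594037927936 · p^{15} = 72057594037927936 · 14348907/35184372088832 = 29386561536.
Numerically: E[X] ≈ 2.9387e+10.

E[X] = 72057594037927936 · (3/8)^{15} = 29386561536 ≈ 2.9387e+10.


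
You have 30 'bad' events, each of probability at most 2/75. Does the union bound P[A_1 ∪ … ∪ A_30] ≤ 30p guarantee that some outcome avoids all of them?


Union bound: P[∪_{i=1}^{30} A_i] ≤ Σ_i P[A_i] ≤ 30·p = 30·(2/75) = 4/5.
Numerically: 4/5 ≈ 0.8000000.
Is 4/5 < 1? YES.
Since P[∪ A_i] ≤ 4/5 < 1, the complement has P[∩ A_i^c] ≥ 1 − 4/5 = 1/5 > 0, so some outcome avoids every A_i.

30·p = 4/5 ≈ 0.8000000; existence CERTIFIED by the union bound.


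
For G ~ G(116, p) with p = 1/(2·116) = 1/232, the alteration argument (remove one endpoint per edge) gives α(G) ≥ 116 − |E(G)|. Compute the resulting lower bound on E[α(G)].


E[|E(G)|] = C(116, 2)·p = 6670 · (1/232) = 115/4.
E[α(G)] ≥ n − E[|E(G)|] = 116 − 115/4 = 349/4.
Numerically: ≈ 87.250000.
(This is only a lower bound; the true E[α(G)] may be larger.)

E[α(G)] ≥ 349/4 ≈ 87.250000.


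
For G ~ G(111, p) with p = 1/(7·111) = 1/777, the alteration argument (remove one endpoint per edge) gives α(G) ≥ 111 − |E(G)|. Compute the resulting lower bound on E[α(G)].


E[|E(G)|] = C(111, 2)·p = 6105 · (1/777) = 55/7.
E[α(G)] ≥ n − E[|E(G)|] = 111 − 55/7 = 722/7.
Numerically: ≈ 103.143.
(This is only a lower bound; the true E[α(G)] may be larger.)

E[α(G)] ≥ 722/7 ≈ 103.143.


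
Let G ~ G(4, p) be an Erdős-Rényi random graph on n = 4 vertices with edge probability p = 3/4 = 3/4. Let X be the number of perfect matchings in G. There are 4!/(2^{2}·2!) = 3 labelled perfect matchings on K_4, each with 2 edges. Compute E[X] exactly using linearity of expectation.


K_4 has 4!/(2^{2}·2!) = 3 labelled perfect matchings.
For each such perfect matching H, let X_H = 1 if all 2 edges of H are present in G. Then P[X_H = 1] = p^{2} = (3/4)^{2} = 9/16.
By linearity: E[X] = Σ_H E[X_H] = 3 · p^{2} = 3 · 9/16 = 27/16.
Numerically: E[X] ≈ 1.688.

E[X] = 3 · (3/4)^{2} = 27/16 ≈ 1.688.


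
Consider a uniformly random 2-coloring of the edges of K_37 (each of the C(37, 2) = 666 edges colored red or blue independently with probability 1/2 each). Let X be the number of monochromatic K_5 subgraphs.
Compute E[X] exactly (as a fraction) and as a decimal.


Let X = Σ_S X_S over the C(37, 5) = 435897 subsets S of size 5, where X_S = 1 if the K_5 on S is monochromatic.
For a fixed S, the K_5 on S has C(5, 2) = 10 edges. P[all 10 edges red] = (1/2)^10, and likewise for blue, so P[monochromatic] = 2·(1/2)^10 = 2^{1 − 10} = 1/512.
By linearity of expectation: E[X] = C(37, 5) · 2^{1 − 10} = 435897 · 1/512 = 435897/512.
Numerically: E[X] ≈ 851.361328.

E[X] = C(37,5)·2^(1−C(5,2)) = 435897/512 ≈ 851.361328.


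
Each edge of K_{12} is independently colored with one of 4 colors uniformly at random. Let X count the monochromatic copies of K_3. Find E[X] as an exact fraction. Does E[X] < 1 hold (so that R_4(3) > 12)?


E[X] = C(12, 3) · 4^{1 − 3} = 220 · 4^{−2} = 220/16.
As a reduced fraction: E[X] = 55/4 ≈ 13.7500000.
Is E[X] < 1? NO.
Since E[X] ≥ 1, the first-moment bound is inconclusive at n = 12; it does NOT by itself certify R_4(3) > 12.

E[X] = 55/4 ≈ 13.7500000; E[X] ≥ 1; first-moment method inconclusive here.


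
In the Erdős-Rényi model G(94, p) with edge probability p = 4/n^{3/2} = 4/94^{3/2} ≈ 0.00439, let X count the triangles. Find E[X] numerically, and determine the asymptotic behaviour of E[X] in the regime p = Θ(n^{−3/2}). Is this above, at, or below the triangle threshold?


Number of potential triangles: C(94, 3) = 134044.
Each occurs with probability p³ ≈ (0.00439)³ ≈ 8.45483e-08.
By linearity: E[X] = C(94, 3)·p³ ≈ 134044 · 8.45483e-08 ≈ 0.011.
Since α = 3/2 > 1, p = c/n^{3/2} = o(1/n) is below the triangle threshold p ~ 1/n. Asymptotically E[X] ~ (c³/6)·n^{3(1−α)} = (4³/6)·n^{-1.5} → 0, so by Markov's inequality G has no triangles w.h.p.

E[X] ≈ 0.011; in regime p = Θ(1/n^{3/2}) E[X] tends to 0 (below the triangle threshold p ~ 1/n).


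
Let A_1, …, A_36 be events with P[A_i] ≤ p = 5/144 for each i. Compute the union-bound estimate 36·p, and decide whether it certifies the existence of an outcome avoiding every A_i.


Union bound: P[∪_{i=1}^{36} A_i] ≤ Σ_i P[A_i] ≤ 36·p = 36·(5/144) = 5/4.
Numerically: 5/4 ≈ 1.25000.
Is 5/4 < 1? NO.
Since the bound 5/4 is ≥ 1, the union bound is uninformative here; it does NOT by itself certify existence.

36·p = 5/4 ≈ 1.25000; existence NOT certified by the union bound.


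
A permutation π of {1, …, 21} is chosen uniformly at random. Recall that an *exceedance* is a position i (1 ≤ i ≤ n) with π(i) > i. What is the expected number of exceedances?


Write X = Σ_{i=1}^{21} X_i, where X_i = 1_{π(i) > i}.
For each fixed i, π(i) is uniform over {1, …, 21} (marginal of a uniform permutation), so P[π(i) > i] = (n − i)/n. Summing: Σ_{i=1}^{21} (n − i)/n = (0 + 1 + … + 20)/21 = 21(21 − 1)/(2·21) = (21 − 1)/2.
Hence E[X] = Σ_{i=1}^{21} (21 − i)/21 = 10 ≈ 10.0000.

E[X] = 10 = 10.0000.


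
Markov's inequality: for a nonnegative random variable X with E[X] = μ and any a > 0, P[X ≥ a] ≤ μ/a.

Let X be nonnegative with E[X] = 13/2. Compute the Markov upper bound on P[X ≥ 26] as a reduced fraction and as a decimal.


μ = E[X] = 13/2, a = 26.
Markov: P[X ≥ 26] ≤ μ/a = (13/2)/26 = 1/4.
Numerically: ≈ 0.25000.
(Since a = 26 > μ = 6.50000, the bound 1/4 is < 1 and informative.)

P[X ≥ 26] ≤ 1/4 ≈ 0.25000.


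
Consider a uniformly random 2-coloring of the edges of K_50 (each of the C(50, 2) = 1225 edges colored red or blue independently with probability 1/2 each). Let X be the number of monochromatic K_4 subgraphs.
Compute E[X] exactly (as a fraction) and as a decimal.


Let X = Σ_S X_S over the C(50, 4) = 230300 subsets S of size 4, where X_S = 1 if the K_4 on S is monochromatic.
For a fixed S, the K_4 on S has C(4, 2) = 6 edges. P[all 6 edges red] = (1/2)^6, and likewise for blue, so P[monochromatic] = 2·(1/2)^6 = 2^{1 − 6} = 1/32.
Summing: E[X] = C(50, 4) · 2^{1 − 6} = 230300 · 1/32 = 57575/8.
Numerically: E[X] ≈ 7196.875000.

E[X] = C(50,4)·2^(1−C(4,2)) = 57575/8 ≈ 7196.875000.


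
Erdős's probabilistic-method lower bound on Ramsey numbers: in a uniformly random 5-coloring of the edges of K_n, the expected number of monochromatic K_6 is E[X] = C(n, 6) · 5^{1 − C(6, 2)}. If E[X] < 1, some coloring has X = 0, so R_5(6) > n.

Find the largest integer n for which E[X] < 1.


We need C(n, 6) · 5^{1 − 15} < 1, i.e. C(n, 6) < 5^{15 − 1} = 6103515625.
Check values of n near the boundary:
  n = 124: C(124, 6) = 4465475476; 4465475476 < 6103515625? YES
  n = 125: C(125, 6) = 4690625500; 4690625500 < 6103515625? YES
  n = 126: C(126, 6) = 4925156775; 4925156775 < 6103515625? YES
  n = 127: C(127, 6) = 5169379425; 5169379425 < 6103515625? YES
  n = 128: C(128, 6) = 5423611200; 5423611200 < 6103515625? YES
  n = 129: C(129, 6) = 5688177600; 5688177600 < 6103515625? YES
  n = 130: C(130, 6) = 5963412000; 5963412000 < 6103515625? YES
  n = 131: C(131, 6) = 6249655776; 6249655776 < 6103515625? NO
The largest n with C(n, 6) < 6103515625 is n = 130 (where E[X] = 47707296/48828125 ≈ 0.9770454). Hence R_5(6) > 130, i.e. R_5(6) ≥ 131.

Largest n = 130; hence R_5(6) > 130.


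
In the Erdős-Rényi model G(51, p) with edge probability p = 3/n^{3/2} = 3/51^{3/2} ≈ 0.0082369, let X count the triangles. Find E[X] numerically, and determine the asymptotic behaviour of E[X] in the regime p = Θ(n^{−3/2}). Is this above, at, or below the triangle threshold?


Number of potential triangles: C(51, 3) = 20825.
Each occurs with probability p³ ≈ (0.0082369)³ ≈ 5.5885350e-07.
By linearity: E[X] = C(51, 3)·p³ ≈ 20825 · 5.5885350e-07 ≈ 0.01164.
Since α = 3/2 > 1, p = c/n^{3/2} = o(1/n) is below the triangle threshold p ~ 1/n. Asymptotically E[X] ~ (c³/6)·n^{3(1−α)} = (3³/6)·n^{-1.5} → 0, so by Markov's inequality G has no triangles w.h.p.

E[X] ≈ 0.01164; in regime p = Θ(1/n^{3/2}) E[X] tends to 0 (below the triangle threshold p ~ 1/n).


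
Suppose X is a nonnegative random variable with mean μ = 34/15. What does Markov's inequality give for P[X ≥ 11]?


μ = E[X] = 34/15, a = 11.
Markov: P[X ≥ 11] ≤ μ/a = (34/15)/11 = 34/165.
Numerically: ≈ 0.206061.
(Since a = 11 > μ = 2.266667, the bound 34/165 is < 1 and informative.)

P[X ≥ 11] ≤ 34/165 ≈ 0.206061.


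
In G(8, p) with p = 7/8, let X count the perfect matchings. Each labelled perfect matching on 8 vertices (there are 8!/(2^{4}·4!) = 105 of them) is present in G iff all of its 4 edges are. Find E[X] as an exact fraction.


K_8 has 8!/(2^{4}·4!) = 105 labelled perfect matchings.
For each such perfect matching H, let X_H = 1 if all 4 edges of H are present in G. Then P[X_H = 1] = p^{4} = (7/8)^{4} = 2401/4096.
By linearity: E[X] = Σ_H E[X_H] = 105 · p^{4} = 105 · 2401/4096 = 252105/4096.
Numerically: E[X] ≈ 61.5491.

E[X] = 105 · (7/8)^{4} = 252105/4096 ≈ 61.5491.


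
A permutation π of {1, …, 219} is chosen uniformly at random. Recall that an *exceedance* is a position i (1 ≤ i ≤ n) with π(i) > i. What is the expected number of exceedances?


Write X = Σ_{i=1}^{219} X_i, where X_i = 1_{π(i) > i}.
For each fixed i, π(i) is uniform over {1, …, 219} (marginal of a uniform permutation), so P[π(i) > i] = (n − i)/n. Summing: Σ_{i=1}^{219} (n − i)/n = (0 + 1 + … + 218)/219 = 219(219 − 1)/(2·219) = (219 − 1)/2.
Hence E[X] = Σ_{i=1}^{219} (219 − i)/219 = 109 ≈ 109.000000.

E[X] = 109 = 109.000000.


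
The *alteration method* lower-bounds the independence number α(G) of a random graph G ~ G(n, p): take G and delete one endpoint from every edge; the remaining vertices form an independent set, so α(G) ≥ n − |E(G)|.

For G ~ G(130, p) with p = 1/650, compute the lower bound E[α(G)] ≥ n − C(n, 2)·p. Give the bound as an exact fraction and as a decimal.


E[|E(G)|] = C(130, 2)·p = 8385 · (1/650) = 129/10.
E[α(G)] ≥ n − E[|E(G)|] = 130 − 129/10 = 1171/10.
Numerically: ≈ 117.100.
(This is only a lower bound; the true E[α(G)] may be larger.)

E[α(G)] ≥ 1171/10 ≈ 117.100.


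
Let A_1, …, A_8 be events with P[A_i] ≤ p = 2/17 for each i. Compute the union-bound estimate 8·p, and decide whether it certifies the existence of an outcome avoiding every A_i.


Union bound: P[∪_{i=1}^{8} A_i] ≤ Σ_i P[A_i] ≤ 8·p = 8·(2/17) = 16/17.
Numerically: 16/17 ≈ 0.941.
Is 16/17 < 1? YES.
Since P[∪ A_i] ≤ 16/17 < 1, the complement has P[∩ A_i^c] ≥ 1 − 16/17 = 1/17 > 0, so some outcome avoids every A_i.

8·p = 16/17 ≈ 0.941; existence CERTIFIED by the union bound.


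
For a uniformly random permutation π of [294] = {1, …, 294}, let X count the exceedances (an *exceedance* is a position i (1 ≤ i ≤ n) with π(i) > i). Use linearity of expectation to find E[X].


Write X = Σ_{i=1}^{294} X_i, where X_i = 1_{π(i) > i}.
For each fixed i, π(i) is uniform over {1, …, 294} (marginal of a uniform permutation), so P[π(i) > i] = (n − i)/n. Summing: Σ_{i=1}^{294} (n − i)/n = (0 + 1 + … + 293)/294 = 294(294 − 1)/(2·294) = (294 − 1)/2.
Hence E[X] = Σ_{i=1}^{294} (294 − i)/294 = 293/2 ≈ 146.500000.

E[X] = 293/2 = 146.500000.


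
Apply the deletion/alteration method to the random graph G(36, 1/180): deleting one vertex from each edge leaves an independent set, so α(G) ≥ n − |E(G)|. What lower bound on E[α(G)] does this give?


E[|E(G)|] = C(36, 2)·p = 630 · (1/180) = 7/2.
E[α(G)] ≥ n − E[|E(G)|] = 36 − 7/2 = 65/2.
Numerically: ≈ 32.500000.
(This is only a lower bound; the true E[α(G)] may be larger.)

E[α(G)] ≥ 65/2 ≈ 32.500000.


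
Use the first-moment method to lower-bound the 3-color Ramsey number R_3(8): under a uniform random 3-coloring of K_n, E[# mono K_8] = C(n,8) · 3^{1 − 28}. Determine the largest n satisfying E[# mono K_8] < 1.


We need C(n, 8) · 3^{1 − 28} < 1, i.e. C(n, 8) < 3^{28 − 1} = 7625597484987.
Check values of n near the boundary:
  n = 152: C(152, 8) = 5859727868575; 5859727868575 < 7625597484987? YES
  n = 153: C(153, 8) = 6183023199255; 6183023199255 < 7625597484987? YES
  n = 154: C(154, 8) = 6521818990995; 6521818990995 < 7625597484987? YES
  n = 155: C(155, 8) = 6876747915675; 6876747915675 < 7625597484987? YES
  n = 156: C(156, 8) = 7248464019225; 7248464019225 < 7625597484987? YES
  n = 157: C(157, 8) = 7637643295425; 7637643295425 < 7625597484987? NO
The largest n with C(n, 8) < 7625597484987 is n = 156 (where E[X] = 805384891025/847288609443 ≈ 0.950544). Hence R_3(8) > 156, i.e. R_3(8) ≥ 157.

Largest n = 156; hence R_3(8) > 156.


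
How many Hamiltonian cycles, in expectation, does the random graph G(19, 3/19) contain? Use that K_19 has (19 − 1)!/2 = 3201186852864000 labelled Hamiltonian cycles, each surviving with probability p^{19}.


K_19 has (19 − 1)!/2 = 3201186852864000 labelled Hamiltonian cycles.
For each such Hamiltonian cycle H, let X_H = 1 if all 19 edges of H are present in G. Then P[X_H = 1] = p^{19} = (3/19)^{19} = 1162261467/1978419655660313589123979.
By linearity: E[X] = Σ_H E[X_H] = 3201186852864000 · p^{19} = 3201186852864000 · 1162261467/1978419655660313589123979 = 3720616127750825791488000/1978419655660313589123979.
Numerically: E[X] ≈ 1.8806.

E[X] = 3201186852864000 · (3/19)^{19} = 3720616127750825791488000/1978419655660313589123979 ≈ 1.8806.


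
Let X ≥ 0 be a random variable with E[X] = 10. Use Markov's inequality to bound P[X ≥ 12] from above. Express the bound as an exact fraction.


μ = E[X] = 10, a = 12.
Markov: P[X ≥ 12] ≤ μ/a = (10)/12 = 5/6.
Numerically: ≈ 0.8333.
(Since a = 12 > μ = 10.0000, the bound 5/6 is < 1 and informative.)

P[X ≥ 12] ≤ 5/6 ≈ 0.8333.


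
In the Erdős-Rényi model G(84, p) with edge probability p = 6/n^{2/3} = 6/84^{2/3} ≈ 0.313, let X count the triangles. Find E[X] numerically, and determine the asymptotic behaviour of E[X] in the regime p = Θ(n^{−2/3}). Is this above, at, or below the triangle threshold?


Number of potential triangles: C(84, 3) = 95284.
Each occurs with probability p³ ≈ (0.313)³ ≈ 3.06122e-02.
By linearity: E[X] = C(84, 3)·p³ ≈ 95284 · 3.06122e-02 ≈ 2916.857.
Since α = 2/3 < 1, p = c/n^{2/3} ≫ 1/n is above the triangle threshold p ~ 1/n. Asymptotically E[X] ~ (c³/6)·n^{3(1−α)} = (6³/6)·n^{1} → ∞; triangles are abundant w.h.p.

E[X] ≈ 2916.857; in regime p = Θ(1/n^{2/3}) E[X] diverges (above the triangle threshold p ~ 1/n).


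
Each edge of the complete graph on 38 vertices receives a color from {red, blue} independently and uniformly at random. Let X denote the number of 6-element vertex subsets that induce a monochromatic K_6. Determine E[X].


Let X = Σ_S X_S over the C(38, 6) = 2760681 subsets S of size 6, where X_S = 1 if the K_6 on S is monochromatic.
For a fixed S, the K_6 on S has C(6, 2) = 15 edges. P[all 15 edges red] = (1/2)^15, and likewise for blue, so P[monochromatic] = 2·(1/2)^15 = 2^{1 − 15} = 1/16384.
By linearity of expectation: E[X] = C(38, 6) · 2^{1 − 15} = 2760681 · 1/16384 = 2760681/16384.
Numerically: E[X] ≈ 168.4986.

E[X] = C(38,6)·2^(1−C(6,2)) = 2760681/16384 ≈ 168.4986.


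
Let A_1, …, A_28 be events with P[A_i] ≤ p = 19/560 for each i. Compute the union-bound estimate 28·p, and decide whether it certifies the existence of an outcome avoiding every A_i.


Union bound: P[∪_{i=1}^{28} A_i] ≤ Σ_i P[A_i] ≤ 28·p = 28·(19/560) = 19/20.
Numerically: 19/20 ≈ 0.950000.
Is 19/20 < 1? YES.
Since P[∪ A_i] ≤ 19/20 < 1, the complement has P[∩ A_i^c] ≥ 1 − 19/20 = 1/20 > 0, so some outcome avoids every A_i.

28·p = 19/20 ≈ 0.950000; existence CERTIFIED by the union bound.


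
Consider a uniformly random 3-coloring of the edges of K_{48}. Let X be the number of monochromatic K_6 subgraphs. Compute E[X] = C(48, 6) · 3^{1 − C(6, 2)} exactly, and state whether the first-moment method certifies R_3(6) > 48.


E[X] = C(48, 6) · 3^{1 − 15} = 12271512 · 3^{−14} = 12271512/4782969.
As a reduced fraction: E[X] = 4090504/1594323 ≈ 2.5657.
Is E[X] < 1? NO.
Since E[X] ≥ 1, the first-moment bound is inconclusive at n = 48; it does NOT by itself certify R_3(6) > 48.

E[X] = 4090504/1594323 ≈ 2.5657; E[X] ≥ 1; first-moment method inconclusive here.


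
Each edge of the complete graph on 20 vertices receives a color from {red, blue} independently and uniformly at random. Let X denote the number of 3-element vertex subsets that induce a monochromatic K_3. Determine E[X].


Let X = Σ_S X_S over the C(20, 3) = 1140 subsets S of size 3, where X_S = 1 if the K_3 on S is monochromatic.
For a fixed S, the K_3 on S has C(3, 2) = 3 edges. P[all 3 edges red] = (1/2)^3, and likewise for blue, so P[monochromatic] = 2·(1/2)^3 = 2^{1 − 3} = 1/4.
By linearity: E[X] = C(20, 3) · 2^{1 − 3} = 1140 · 1/4 = 285.
Numerically: E[X] ≈ 285.0000.

E[X] = C(20,3)·2^(1−C(3,2)) = 285 ≈ 285.0000.


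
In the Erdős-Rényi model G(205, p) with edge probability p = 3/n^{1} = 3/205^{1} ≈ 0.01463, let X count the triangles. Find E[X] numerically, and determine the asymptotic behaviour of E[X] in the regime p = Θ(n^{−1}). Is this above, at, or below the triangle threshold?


Number of potential triangles: C(205, 3) = 1414910.
Each occurs with probability p³ ≈ (0.01463)³ ≈ 3.134023e-06.
By linearity: E[X] = C(205, 3)·p³ ≈ 1414910 · 3.134023e-06 ≈ 4.4344.
Here α = 1, so p = 3/n is exactly at the triangle threshold p ~ 1/n. Asymptotically E[X] → c³/6 = 3³/6 = 9/2 ≈ 4.5000, a bounded constant. In this regime the triangle count is asymptotically Poisson(c³/6).

E[X] ≈ 4.4344; in regime p = Θ(1/n^{1}) E[X] stays bounded (at the triangle threshold p ~ 1/n).
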